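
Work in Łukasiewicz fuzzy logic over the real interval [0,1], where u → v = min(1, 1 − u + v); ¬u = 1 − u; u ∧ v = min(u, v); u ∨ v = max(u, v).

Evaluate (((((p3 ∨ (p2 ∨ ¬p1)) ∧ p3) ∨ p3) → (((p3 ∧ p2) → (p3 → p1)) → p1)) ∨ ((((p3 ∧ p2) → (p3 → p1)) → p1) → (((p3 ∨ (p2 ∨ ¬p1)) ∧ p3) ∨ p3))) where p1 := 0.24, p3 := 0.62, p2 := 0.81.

¬p1: Łukasiewicz ¬ gives 1 − 0.24 = 0.76
(p2 ∨ ¬p1) = max(0.81, 0.76) = 0.81
(p3 ∨ (p2 ∨ ¬p1)) = max(0.62, 0.81) = 0.81
((p3 ∨ (p2 ∨ ¬p1)) ∧ p3) = min(0.81, 0.62) = 0.62
(((p3 ∨ (p2 ∨ ¬p1)) ∧ p3) ∨ p3) = max(0.62, 0.62) = 0.62
(p3 ∧ p2) = min(0.62, 0.81) = 0.62
(p3 → p1): min(1, 1 − 0.62 + 0.24) = 0.62
((p3 ∧ p2) → (p3 → p1)): min(1, 1 − 0.62 + 0.62) = 1
(((p3 ∧ p2) → (p3 → p1)) → p1): min(1, 1 − 1 + 0.24) = 0.24
((((p3 ∨ (p2 ∨ ¬p1)) ∧ p3) ∨ p3) → (((p3 ∧ p2) → (p3 → p1)) → p1)): min(1, 1 − 0.62 + 0.24) = 0.62
(p3 ∧ p2) = min(0.62, 0.81) = 0.62
(p3 → p1): min(1, 1 − 0.62 + 0.24) = 0.62
((p3 ∧ p2) → (p3 → p1)): min(1, 1 − 0.62 + 0.62) = 1
(((p3 ∧ p2) → (p3 → p1)) → p1): min(1, 1 − 1 + 0.24) = 0.24
¬p1: Łukasiewicz ¬ gives 1 − 0.24 = 0.76
(p2 ∨ ¬p1) = max(0.81, 0.76) = 0.81
(p3 ∨ (p2 ∨ ¬p1)) = max(0.62, 0.81) = 0.81
((p3 ∨ (p2 ∨ ¬p1)) ∧ p3) = min(0.81, 0.62) = 0.62
(((p3 ∨ (p2 ∨ ¬p1)) ∧ p3) ∨ p3) = max(0.62, 0.62) = 0.62
((((p3 ∧ p2) → (p3 → p1)) → p1) → (((p3 ∨ (p2 ∨ ¬p1)) ∧ p3) ∨ p3)): min(1, 1 − 0.24 + 0.62) = 1
(((((p3 ∨ (p2 ∨ ¬p1)) ∧ p3) ∨ p3) → (((p3 ∧ p2) → (p3 → p1)) → p1)) ∨ ((((p3 ∧ p2) → (p3 → p1)) → p1) → (((p3 ∨ (p2 ∨ ¬p1)) ∧ p3) ∨ p3))) = max(0.62, 1) = 1

1.00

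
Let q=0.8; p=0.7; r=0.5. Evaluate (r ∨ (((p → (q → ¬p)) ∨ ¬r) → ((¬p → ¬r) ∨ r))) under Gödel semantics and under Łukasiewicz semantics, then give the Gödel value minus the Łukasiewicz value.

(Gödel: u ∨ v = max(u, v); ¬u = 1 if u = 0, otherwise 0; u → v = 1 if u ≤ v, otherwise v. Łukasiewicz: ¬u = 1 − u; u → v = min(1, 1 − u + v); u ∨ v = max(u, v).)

Gödel evaluation:
  ¬p: Gödel ¬ of 0.7 = 0 (operand ≠ 0)
  (q → ¬p): 0.8 > 0, so result = 0
  (p → (q → ¬p)): 0.7 > 0, so result = 0
  ¬r: Gödel ¬ of 0.5 = 0 (operand ≠ 0)
  ((p → (q → ¬p)) ∨ ¬r) = max(0, 0) = 0
  ¬p: Gödel ¬ of 0.7 = 0 (operand ≠ 0)
  ¬r: Gödel ¬ of 0.5 = 0 (operand ≠ 0)
  (¬p → ¬r): 0 ≤ 0, so result = 1
  ((¬p → ¬r) ∨ r) = max(1, 0.5) = 1
  (((p → (q → ¬p)) ∨ ¬r) → ((¬p → ¬r) ∨ r)): 0 ≤ 1, so result = 1
  (r ∨ (((p → (q → ¬p)) ∨ ¬r) → ((¬p → ¬r) ∨ r))) = max(0.5, 1) = 1
  Gödel value = 1
Łukasiewicz evaluation:
  ¬p: Łukasiewicz ¬ gives 1 − 0.7 = 0.3
  (q → ¬p): min(1, 1 − 0.8 + 0.3) = 0.5
  (p → (q → ¬p)): min(1, 1 − 0.7 + 0.5) = 0.8
  ¬r: Łukasiewicz ¬ gives 1 − 0.5 = 0.5
  ((p → (q → ¬p)) ∨ ¬r) = max(0.8, 0.5) = 0.8
  ¬p: Łukasiewicz ¬ gives 1 − 0.7 = 0.3
  ¬r: Łukasiewicz ¬ gives 1 − 0.5 = 0.5
  (¬p → ¬r): min(1, 1 − 0.3 + 0.5) = 1
  ((¬p → ¬r) ∨ r) = max(1, 0.5) = 1
  (((p → (q → ¬p)) ∨ ¬r) → ((¬p → ¬r) ∨ r)): min(1, 1 − 0.8 + 1) = 1
  (r ∨ (((p → (q → ¬p)) ∨ ¬r) → ((¬p → ¬r) ∨ r))) = max(0.5, 1) = 1
  Łukasiewicz value = 1
Difference: 1 − 1 = 0.00

0.00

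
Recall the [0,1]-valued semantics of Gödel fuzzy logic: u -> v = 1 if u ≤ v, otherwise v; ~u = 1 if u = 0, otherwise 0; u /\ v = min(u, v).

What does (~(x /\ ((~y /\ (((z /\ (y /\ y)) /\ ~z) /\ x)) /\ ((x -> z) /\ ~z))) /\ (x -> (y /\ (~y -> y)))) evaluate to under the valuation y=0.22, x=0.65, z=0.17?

0.22

~y: Gödel ¬ of 0.22 = 0 (operand ≠ 0)
(y /\ y) = min(0.22, 0.22) = 0.22
(z /\ (y /\ y)) = min(0.17, 0.22) = 0.17
~z: Gödel ¬ of 0.17 = 0 (operand ≠ 0)
((z /\ (y /\ y)) /\ ~z) = min(0.17, 0) = 0
(((z /\ (y /\ y)) /\ ~z) /\ x) = min(0, 0.65) = 0
(~y /\ (((z /\ (y /\ y)) /\ ~z) /\ x)) = min(0, 0) = 0
(x -> z): 0.65 > 0.17, so result = 0.17
~z: Gödel ¬ of 0.17 = 0 (operand ≠ 0)
((x -> z) /\ ~z) = min(0.17, 0) = 0
((~y /\ (((z /\ (y /\ y)) /\ ~z) /\ x)) /\ ((x -> z) /\ ~z)) = min(0, 0) = 0
(x /\ ((~y /\ (((z /\ (y /\ y)) /\ ~z) /\ x)) /\ ((x -> z) /\ ~z))) = min(0.65, 0) = 0
~(x /\ ((~y /\ (((z /\ (y /\ y)) /\ ~z) /\ x)) /\ ((x -> z) /\ ~z))): Gödel ¬ of 0 = 1 (operand is 0)
~y: Gödel ¬ of 0.22 = 0 (operand ≠ 0)
(~y -> y): 0 ≤ 0.22, so result = 1
(y /\ (~y -> y)) = min(0.22, 1) = 0.22
(x -> (y /\ (~y -> y))): 0.65 > 0.22, so result = 0.22
(~(x /\ ((~y /\ (((z /\ (y /\ y)) /\ ~z) /\ x)) /\ ((x -> z) /\ ~z))) /\ (x -> (y /\ (~y -> y)))) = min(1, 0.22) = 0.22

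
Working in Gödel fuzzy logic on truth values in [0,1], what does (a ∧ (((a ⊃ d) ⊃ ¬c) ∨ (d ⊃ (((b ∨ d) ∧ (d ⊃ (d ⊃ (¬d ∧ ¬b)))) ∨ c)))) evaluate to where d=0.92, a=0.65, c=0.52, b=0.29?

0.52

(a ⊃ d): 0.65 ≤ 0.92, so result = 1
¬c: Gödel ¬ of 0.52 = 0 (operand ≠ 0)
((a ⊃ d) ⊃ ¬c): 1 > 0, so result = 0
(b ∨ d) = max(0.29, 0.92) = 0.92
¬d: Gödel ¬ of 0.92 = 0 (operand ≠ 0)
¬b: Gödel ¬ of 0.29 = 0 (operand ≠ 0)
(¬d ∧ ¬b) = min(0, 0) = 0
(d ⊃ (¬d ∧ ¬b)): 0.92 > 0, so result = 0
(d ⊃ (d ⊃ (¬d ∧ ¬b))): 0.92 > 0, so result = 0
((b ∨ d) ∧ (d ⊃ (d ⊃ (¬d ∧ ¬b)))) = min(0.92, 0) = 0
(((b ∨ d) ∧ (d ⊃ (d ⊃ (¬d ∧ ¬b)))) ∨ c) = max(0, 0.52) = 0.52
(d ⊃ (((b ∨ d) ∧ (d ⊃ (d ⊃ (¬d ∧ ¬b)))) ∨ c)): 0.92 > 0.52, so result = 0.52
(((a ⊃ d) ⊃ ¬c) ∨ (d ⊃ (((b ∨ d) ∧ (d ⊃ (d ⊃ (¬d ∧ ¬b)))) ∨ c))) = max(0, 0.52) = 0.52
(a ∧ (((a ⊃ d) ⊃ ¬c) ∨ (d ⊃ (((b ∨ d) ∧ (d ⊃ (d ⊃ (¬d ∧ ¬b)))) ∨ c)))) = min(0.65, 0.52) = 0.52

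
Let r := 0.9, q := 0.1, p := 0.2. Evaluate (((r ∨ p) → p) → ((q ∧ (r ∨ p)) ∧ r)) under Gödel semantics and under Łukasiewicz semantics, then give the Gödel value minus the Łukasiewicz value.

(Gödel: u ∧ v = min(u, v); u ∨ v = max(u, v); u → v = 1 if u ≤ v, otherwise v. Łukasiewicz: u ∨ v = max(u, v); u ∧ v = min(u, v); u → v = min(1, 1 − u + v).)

-0.70

Gödel evaluation:
  (r ∨ p) = max(0.9, 0.2) = 0.9
  ((r ∨ p) → p): 0.9 > 0.2, so result = 0.2
  (r ∨ p) = max(0.9, 0.2) = 0.9
  (q ∧ (r ∨ p)) = min(0.1, 0.9) = 0.1
  ((q ∧ (r ∨ p)) ∧ r) = min(0.1, 0.9) = 0.1
  (((r ∨ p) → p) → ((q ∧ (r ∨ p)) ∧ r)): 0.2 > 0.1, so result = 0.1
  Gödel value = 0.1
Łukasiewicz evaluation:
  (r ∨ p) = max(0.9, 0.2) = 0.9
  ((r ∨ p) → p): min(1, 1 − 0.9 + 0.2) = 0.3
  (r ∨ p) = max(0.9, 0.2) = 0.9
  (q ∧ (r ∨ p)) = min(0.1, 0.9) = 0.1
  ((q ∧ (r ∨ p)) ∧ r) = min(0.1, 0.9) = 0.1
  (((r ∨ p) → p) → ((q ∧ (r ∨ p)) ∧ r)): min(1, 1 − 0.3 + 0.1) = 0.8
  Łukasiewicz value = 0.8
Difference: 0.1 − 0.8 = -0.70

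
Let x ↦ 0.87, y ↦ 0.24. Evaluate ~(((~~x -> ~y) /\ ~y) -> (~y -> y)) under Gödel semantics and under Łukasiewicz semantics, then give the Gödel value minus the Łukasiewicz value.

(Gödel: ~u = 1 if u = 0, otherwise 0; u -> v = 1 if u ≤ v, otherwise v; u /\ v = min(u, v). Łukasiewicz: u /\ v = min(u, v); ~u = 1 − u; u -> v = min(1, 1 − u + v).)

-0.28

Gödel evaluation:
  ~x: Gödel ¬ of 0.87 = 0 (operand ≠ 0)
  ~~x: Gödel ¬ of 0 = 1 (operand is 0)
  ~y: Gödel ¬ of 0.24 = 0 (operand ≠ 0)
  (~~x -> ~y): 1 > 0, so result = 0
  ~y: Gödel ¬ of 0.24 = 0 (operand ≠ 0)
  ((~~x -> ~y) /\ ~y) = min(0, 0) = 0
  ~y: Gödel ¬ of 0.24 = 0 (operand ≠ 0)
  (~y -> y): 0 ≤ 0.24, so result = 1
  (((~~x -> ~y) /\ ~y) -> (~y -> y)): 0 ≤ 1, so result = 1
  ~(((~~x -> ~y) /\ ~y) -> (~y -> y)): Gödel ¬ of 1 = 0 (operand ≠ 0)
  Gödel value = 0
Łukasiewicz evaluation:
  ~x: Łukasiewicz ¬ gives 1 − 0.87 = 0.13
  ~~x: Łukasiewicz ¬ gives 1 − 0.13 = 0.87
  ~y: Łukasiewicz ¬ gives 1 − 0.24 = 0.76
  (~~x -> ~y): min(1, 1 − 0.87 + 0.76) = 0.89
  ~y: Łukasiewicz ¬ gives 1 − 0.24 = 0.76
  ((~~x -> ~y) /\ ~y) = min(0.89, 0.76) = 0.76
  ~y: Łukasiewicz ¬ gives 1 − 0.24 = 0.76
  (~y -> y): min(1, 1 − 0.76 + 0.24) = 0.48
  (((~~x -> ~y) /\ ~y) -> (~y -> y)): min(1, 1 − 0.76 + 0.48) = 0.72
  ~(((~~x -> ~y) /\ ~y) -> (~y -> y)): Łukasiewicz ¬ gives 1 − 0.72 = 0.28
  Łukasiewicz value = 0.28
Difference: 0 − 0.28 = -0.28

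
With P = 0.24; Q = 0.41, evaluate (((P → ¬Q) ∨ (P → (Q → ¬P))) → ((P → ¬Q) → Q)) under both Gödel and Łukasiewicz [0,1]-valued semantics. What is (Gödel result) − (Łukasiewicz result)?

Gödel evaluation:
  ¬Q: Gödel ¬ of 0.41 = 0 (operand ≠ 0)
  (P → ¬Q): 0.24 > 0, so result = 0
  ¬P: Gödel ¬ of 0.24 = 0 (operand ≠ 0)
  (Q → ¬P): 0.41 > 0, so result = 0
  (P → (Q → ¬P)): 0.24 > 0, so result = 0
  ((P → ¬Q) ∨ (P → (Q → ¬P))) = max(0, 0) = 0
  ¬Q: Gödel ¬ of 0.41 = 0 (operand ≠ 0)
  (P → ¬Q): 0.24 > 0, so result = 0
  ((P → ¬Q) → Q): 0 ≤ 0.41, so result = 1
  (((P → ¬Q) ∨ (P → (Q → ¬P))) → ((P → ¬Q) → Q)): 0 ≤ 1, so result = 1
  Gödel value = 1
Łukasiewicz evaluation:
  ¬Q: Łukasiewicz ¬ gives 1 − 0.41 = 0.59
  (P → ¬Q): min(1, 1 − 0.24 + 0.59) = 1
  ¬P: Łukasiewicz ¬ gives 1 − 0.24 = 0.76
  (Q → ¬P): min(1, 1 − 0.41 + 0.76) = 1
  (P → (Q → ¬P)): min(1, 1 − 0.24 + 1) = 1
  ((P → ¬Q) ∨ (P → (Q → ¬P))) = max(1, 1) = 1
  ¬Q: Łukasiewicz ¬ gives 1 − 0.41 = 0.59
  (P → ¬Q): min(1, 1 − 0.24 + 0.59) = 1
  ((P → ¬Q) → Q): min(1, 1 − 1 + 0.41) = 0.41
  (((P → ¬Q) ∨ (P → (Q → ¬P))) → ((P → ¬Q) → Q)): min(1, 1 − 1 + 0.41) = 0.41
  Łukasiewicz value = 0.41
Difference: 1 − 0.41 = 0.59

0.59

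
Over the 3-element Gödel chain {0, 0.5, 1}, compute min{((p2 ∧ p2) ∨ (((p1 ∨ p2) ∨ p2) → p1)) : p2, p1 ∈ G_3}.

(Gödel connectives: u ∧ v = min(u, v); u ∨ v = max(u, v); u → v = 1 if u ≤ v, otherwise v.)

The minimum is attained at p2 = 0.5, p1 = 0:
  (p2 ∧ p2) = min(0.5, 0.5) = 0.5
  (p1 ∨ p2) = max(0, 0.5) = 0.5
  ((p1 ∨ p2) ∨ p2) = max(0.5, 0.5) = 0.5
  (((p1 ∨ p2) ∨ p2) → p1): 0.5 > 0, so result = 0
  ((p2 ∧ p2) ∨ (((p1 ∨ p2) ∨ p2) → p1)) = max(0.5, 0) = 0.5
Checking all 9 assignments confirms none give a value below 0.50.

0.50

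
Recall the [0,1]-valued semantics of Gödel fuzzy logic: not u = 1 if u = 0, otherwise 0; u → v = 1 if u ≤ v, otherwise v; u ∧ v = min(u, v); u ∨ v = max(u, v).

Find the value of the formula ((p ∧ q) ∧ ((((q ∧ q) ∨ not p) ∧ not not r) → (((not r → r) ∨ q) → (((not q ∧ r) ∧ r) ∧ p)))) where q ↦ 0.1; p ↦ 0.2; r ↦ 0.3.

0.00

(p ∧ q) = min(0.2, 0.1) = 0.1
(q ∧ q) = min(0.1, 0.1) = 0.1
not p: Gödel ¬ of 0.2 = 0 (operand ≠ 0)
((q ∧ q) ∨ not p) = max(0.1, 0) = 0.1
not r: Gödel ¬ of 0.3 = 0 (operand ≠ 0)
not not r: Gödel ¬ of 0 = 1 (operand is 0)
(((q ∧ q) ∨ not p) ∧ not not r) = min(0.1, 1) = 0.1
not r: Gödel ¬ of 0.3 = 0 (operand ≠ 0)
(not r → r): 0 ≤ 0.3, so result = 1
((not r → r) ∨ q) = max(1, 0.1) = 1
not q: Gödel ¬ of 0.1 = 0 (operand ≠ 0)
(not q ∧ r) = min(0, 0.3) = 0
((not q ∧ r) ∧ r) = min(0, 0.3) = 0
(((not q ∧ r) ∧ r) ∧ p) = min(0, 0.2) = 0
(((not r → r) ∨ q) → (((not q ∧ r) ∧ r) ∧ p)): 1 > 0, so result = 0
((((q ∧ q) ∨ not p) ∧ not not r) → (((not r → r) ∨ q) → (((not q ∧ r) ∧ r) ∧ p))): 0.1 > 0, so result = 0
((p ∧ q) ∧ ((((q ∧ q) ∨ not p) ∧ not not r) → (((not r → r) ∨ q) → (((not q ∧ r) ∧ r) ∧ p)))) = min(0.1, 0) = 0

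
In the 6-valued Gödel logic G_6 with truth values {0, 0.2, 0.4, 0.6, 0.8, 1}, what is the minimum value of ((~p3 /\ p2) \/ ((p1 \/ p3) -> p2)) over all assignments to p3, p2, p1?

The minimum is attained at p3 = 0, p2 = 0, p1 = 0.2:
  ~p3: Gödel ¬ of 0 = 1 (operand is 0)
  (~p3 /\ p2) = min(1, 0) = 0
  (p1 \/ p3) = max(0.2, 0) = 0.2
  ((p1 \/ p3) -> p2): 0.2 > 0, so result = 0
  ((~p3 /\ p2) \/ ((p1 \/ p3) -> p2)) = max(0, 0) = 0
Checking all 216 assignments confirms none give a value below 0.00.

0.00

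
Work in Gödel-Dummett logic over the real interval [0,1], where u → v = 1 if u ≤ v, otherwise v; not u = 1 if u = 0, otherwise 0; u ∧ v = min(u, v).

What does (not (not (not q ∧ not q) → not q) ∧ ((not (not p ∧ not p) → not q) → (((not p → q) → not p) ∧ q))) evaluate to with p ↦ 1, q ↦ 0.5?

1.00

not q: Gödel ¬ of 0.5 = 0 (operand ≠ 0)
not q: Gödel ¬ of 0.5 = 0 (operand ≠ 0)
(not q ∧ not q) = min(0, 0) = 0
not (not q ∧ not q): Gödel ¬ of 0 = 1 (operand is 0)
not q: Gödel ¬ of 0.5 = 0 (operand ≠ 0)
(not (not q ∧ not q) → not q): 1 > 0, so result = 0
not (not (not q ∧ not q) → not q): Gödel ¬ of 0 = 1 (operand is 0)
not p: Gödel ¬ of 1 = 0 (operand ≠ 0)
not p: Gödel ¬ of 1 = 0 (operand ≠ 0)
(not p ∧ not p) = min(0, 0) = 0
not (not p ∧ not p): Gödel ¬ of 0 = 1 (operand is 0)
not q: Gödel ¬ of 0.5 = 0 (operand ≠ 0)
(not (not p ∧ not p) → not q): 1 > 0, so result = 0
not p: Gödel ¬ of 1 = 0 (operand ≠ 0)
(not p → q): 0 ≤ 0.5, so result = 1
not p: Gödel ¬ of 1 = 0 (operand ≠ 0)
((not p → q) → not p): 1 > 0, so result = 0
(((not p → q) → not p) ∧ q) = min(0, 0.5) = 0
((not (not p ∧ not p) → not q) → (((not p → q) → not p) ∧ q)): 0 ≤ 0, so result = 1
(not (not (not q ∧ not q) → not q) ∧ ((not (not p ∧ not p) → not q) → (((not p → q) → not p) ∧ q))) = min(1, 1) = 1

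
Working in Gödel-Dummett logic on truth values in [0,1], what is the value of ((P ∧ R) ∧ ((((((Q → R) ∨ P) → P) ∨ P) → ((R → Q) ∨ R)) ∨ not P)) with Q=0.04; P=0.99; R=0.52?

(P ∧ R) = min(0.99, 0.52) = 0.52
(Q → R): 0.04 ≤ 0.52, so result = 1
((Q → R) ∨ P) = max(1, 0.99) = 1
(((Q → R) ∨ P) → P): 1 > 0.99, so result = 0.99
((((Q → R) ∨ P) → P) ∨ P) = max(0.99, 0.99) = 0.99
(R → Q): 0.52 > 0.04, so result = 0.04
((R → Q) ∨ R) = max(0.04, 0.52) = 0.52
(((((Q → R) ∨ P) → P) ∨ P) → ((R → Q) ∨ R)): 0.99 > 0.52, so result = 0.52
not P: Gödel ¬ of 0.99 = 0 (operand ≠ 0)
((((((Q → R) ∨ P) → P) ∨ P) → ((R → Q) ∨ R)) ∨ not P) = max(0.52, 0) = 0.52
((P ∧ R) ∧ ((((((Q → R) ∨ P) → P) ∨ P) → ((R → Q) ∨ R)) ∨ not P)) = min(0.52, 0.52) = 0.52

0.52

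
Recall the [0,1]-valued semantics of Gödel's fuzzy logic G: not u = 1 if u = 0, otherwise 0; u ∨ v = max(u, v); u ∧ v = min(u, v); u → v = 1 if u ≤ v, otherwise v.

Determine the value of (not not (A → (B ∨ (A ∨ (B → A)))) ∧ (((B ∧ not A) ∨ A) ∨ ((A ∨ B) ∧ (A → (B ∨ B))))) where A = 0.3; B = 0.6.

(B → A): 0.6 > 0.3, so result = 0.3
(A ∨ (B → A)) = max(0.3, 0.3) = 0.3
(B ∨ (A ∨ (B → A))) = max(0.6, 0.3) = 0.6
(A → (B ∨ (A ∨ (B → A)))): 0.3 ≤ 0.6, so result = 1
not (A → (B ∨ (A ∨ (B → A)))): Gödel ¬ of 1 = 0 (operand ≠ 0)
not not (A → (B ∨ (A ∨ (B → A)))): Gödel ¬ of 0 = 1 (operand is 0)
not A: Gödel ¬ of 0.3 = 0 (operand ≠ 0)
(B ∧ not A) = min(0.6, 0) = 0
((B ∧ not A) ∨ A) = max(0, 0.3) = 0.3
(A ∨ B) = max(0.3, 0.6) = 0.6
(B ∨ B) = max(0.6, 0.6) = 0.6
(A → (B ∨ B)): 0.3 ≤ 0.6, so result = 1
((A ∨ B) ∧ (A → (B ∨ B))) = min(0.6, 1) = 0.6
(((B ∧ not A) ∨ A) ∨ ((A ∨ B) ∧ (A → (B ∨ B)))) = max(0.3, 0.6) = 0.6
(not not (A → (B ∨ (A ∨ (B → A)))) ∧ (((B ∧ not A) ∨ A) ∨ ((A ∨ B) ∧ (A → (B ∨ B))))) = min(1, 0.6) = 0.6

0.60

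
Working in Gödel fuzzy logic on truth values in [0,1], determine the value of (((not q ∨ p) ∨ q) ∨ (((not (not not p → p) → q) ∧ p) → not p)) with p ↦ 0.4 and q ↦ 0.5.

not q: Gödel ¬ of 0.5 = 0 (operand ≠ 0)
(not q ∨ p) = max(0, 0.4) = 0.4
((not q ∨ p) ∨ q) = max(0.4, 0.5) = 0.5
not p: Gödel ¬ of 0.4 = 0 (operand ≠ 0)
not not p: Gödel ¬ of 0 = 1 (operand is 0)
(not not p → p): 1 > 0.4, so result = 0.4
not (not not p → p): Gödel ¬ of 0.4 = 0 (operand ≠ 0)
(not (not not p → p) → q): 0 ≤ 0.5, so result = 1
((not (not not p → p) → q) ∧ p) = min(1, 0.4) = 0.4
not p: Gödel ¬ of 0.4 = 0 (operand ≠ 0)
(((not (not not p → p) → q) ∧ p) → not p): 0.4 > 0, so result = 0
(((not q ∨ p) ∨ q) ∨ (((not (not not p → p) → q) ∧ p) → not p)) = max(0.5, 0) = 0.5

0.50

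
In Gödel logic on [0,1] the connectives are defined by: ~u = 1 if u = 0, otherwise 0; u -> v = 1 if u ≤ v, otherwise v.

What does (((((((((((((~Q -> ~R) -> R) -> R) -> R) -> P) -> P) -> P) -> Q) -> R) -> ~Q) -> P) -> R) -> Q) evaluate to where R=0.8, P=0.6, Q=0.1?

0.10

~Q: Gödel ¬ of 0.1 = 0 (operand ≠ 0)
~R: Gödel ¬ of 0.8 = 0 (operand ≠ 0)
(~Q -> ~R): 0 ≤ 0, so result = 1
((~Q -> ~R) -> R): 1 > 0.8, so result = 0.8
(((~Q -> ~R) -> R) -> R): 0.8 ≤ 0.8, so result = 1
((((~Q -> ~R) -> R) -> R) -> R): 1 > 0.8, so result = 0.8
(((((~Q -> ~R) -> R) -> R) -> R) -> P): 0.8 > 0.6, so result = 0.6
((((((~Q -> ~R) -> R) -> R) -> R) -> P) -> P): 0.6 ≤ 0.6, so result = 1
(((((((~Q -> ~R) -> R) -> R) -> R) -> P) -> P) -> P): 1 > 0.6, so result = 0.6
((((((((~Q -> ~R) -> R) -> R) -> R) -> P) -> P) -> P) -> Q): 0.6 > 0.1, so result = 0.1
(((((((((~Q -> ~R) -> R) -> R) -> R) -> P) -> P) -> P) -> Q) -> R): 0.1 ≤ 0.8, so result = 1
~Q: Gödel ¬ of 0.1 = 0 (operand ≠ 0)
((((((((((~Q -> ~R) -> R) -> R) -> R) -> P) -> P) -> P) -> Q) -> R) -> ~Q): 1 > 0, so result = 0
(((((((((((~Q -> ~R) -> R) -> R) -> R) -> P) -> P) -> P) -> Q) -> R) -> ~Q) -> P): 0 ≤ 0.6, so result = 1
((((((((((((~Q -> ~R) -> R) -> R) -> R) -> P) -> P) -> P) -> Q) -> R) -> ~Q) -> P) -> R): 1 > 0.8, so result = 0.8
(((((((((((((~Q -> ~R) -> R) -> R) -> R) -> P) -> P) -> P) -> Q) -> R) -> ~Q) -> P) -> R) -> Q): 0.8 > 0.1, so result = 0.1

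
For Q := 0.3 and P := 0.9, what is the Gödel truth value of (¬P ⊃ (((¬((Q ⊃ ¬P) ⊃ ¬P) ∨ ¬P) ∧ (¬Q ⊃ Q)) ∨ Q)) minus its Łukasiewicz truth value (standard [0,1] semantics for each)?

0.00

Gödel evaluation:
  ¬P: Gödel ¬ of 0.9 = 0 (operand ≠ 0)
  ¬P: Gödel ¬ of 0.9 = 0 (operand ≠ 0)
  (Q ⊃ ¬P): 0.3 > 0, so result = 0
  ¬P: Gödel ¬ of 0.9 = 0 (operand ≠ 0)
  ((Q ⊃ ¬P) ⊃ ¬P): 0 ≤ 0, so result = 1
  ¬((Q ⊃ ¬P) ⊃ ¬P): Gödel ¬ of 1 = 0 (operand ≠ 0)
  ¬P: Gödel ¬ of 0.9 = 0 (operand ≠ 0)
  (¬((Q ⊃ ¬P) ⊃ ¬P) ∨ ¬P) = max(0, 0) = 0
  ¬Q: Gödel ¬ of 0.3 = 0 (operand ≠ 0)
  (¬Q ⊃ Q): 0 ≤ 0.3, so result = 1
  ((¬((Q ⊃ ¬P) ⊃ ¬P) ∨ ¬P) ∧ (¬Q ⊃ Q)) = min(0, 1) = 0
  (((¬((Q ⊃ ¬P) ⊃ ¬P) ∨ ¬P) ∧ (¬Q ⊃ Q)) ∨ Q) = max(0, 0.3) = 0.3
  (¬P ⊃ (((¬((Q ⊃ ¬P) ⊃ ¬P) ∨ ¬P) ∧ (¬Q ⊃ Q)) ∨ Q)): 0 ≤ 0.3, so result = 1
  Gödel value = 1
Łukasiewicz evaluation:
  ¬P: Łukasiewicz ¬ gives 1 − 0.9 = 0.1
  ¬P: Łukasiewicz ¬ gives 1 − 0.9 = 0.1
  (Q ⊃ ¬P): min(1, 1 − 0.3 + 0.1) = 0.8
  ¬P: Łukasiewicz ¬ gives 1 − 0.9 = 0.1
  ((Q ⊃ ¬P) ⊃ ¬P): min(1, 1 − 0.8 + 0.1) = 0.3
  ¬((Q ⊃ ¬P) ⊃ ¬P): Łukasiewicz ¬ gives 1 − 0.3 = 0.7
  ¬P: Łukasiewicz ¬ gives 1 − 0.9 = 0.1
  (¬((Q ⊃ ¬P) ⊃ ¬P) ∨ ¬P) = max(0.7, 0.1) = 0.7
  ¬Q: Łukasiewicz ¬ gives 1 − 0.3 = 0.7
  (¬Q ⊃ Q): min(1, 1 − 0.7 + 0.3) = 0.6
  ((¬((Q ⊃ ¬P) ⊃ ¬P) ∨ ¬P) ∧ (¬Q ⊃ Q)) = min(0.7, 0.6) = 0.6
  (((¬((Q ⊃ ¬P) ⊃ ¬P) ∨ ¬P) ∧ (¬Q ⊃ Q)) ∨ Q) = max(0.6, 0.3) = 0.6
  (¬P ⊃ (((¬((Q ⊃ ¬P) ⊃ ¬P) ∨ ¬P) ∧ (¬Q ⊃ Q)) ∨ Q)): min(1, 1 − 0.1 + 0.6) = 1
  Łukasiewicz value = 1
Difference: 1 − 1 = 0.00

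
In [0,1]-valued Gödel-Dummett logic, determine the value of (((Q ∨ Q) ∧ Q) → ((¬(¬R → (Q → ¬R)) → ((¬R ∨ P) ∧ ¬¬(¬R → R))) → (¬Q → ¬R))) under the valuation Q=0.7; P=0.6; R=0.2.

(Q ∨ Q) = max(0.7, 0.7) = 0.7
((Q ∨ Q) ∧ Q) = min(0.7, 0.7) = 0.7
¬R: Gödel ¬ of 0.2 = 0 (operand ≠ 0)
¬R: Gödel ¬ of 0.2 = 0 (operand ≠ 0)
(Q → ¬R): 0.7 > 0, so result = 0
(¬R → (Q → ¬R)): 0 ≤ 0, so result = 1
¬(¬R → (Q → ¬R)): Gödel ¬ of 1 = 0 (operand ≠ 0)
¬R: Gödel ¬ of 0.2 = 0 (operand ≠ 0)
(¬R ∨ P) = max(0, 0.6) = 0.6
¬R: Gödel ¬ of 0.2 = 0 (operand ≠ 0)
(¬R → R): 0 ≤ 0.2, so result = 1
¬(¬R → R): Gödel ¬ of 1 = 0 (operand ≠ 0)
¬¬(¬R → R): Gödel ¬ of 0 = 1 (operand is 0)
((¬R ∨ P) ∧ ¬¬(¬R → R)) = min(0.6, 1) = 0.6
(¬(¬R → (Q → ¬R)) → ((¬R ∨ P) ∧ ¬¬(¬R → R))): 0 ≤ 0.6, so result = 1
¬Q: Gödel ¬ of 0.7 = 0 (operand ≠ 0)
¬R: Gödel ¬ of 0.2 = 0 (operand ≠ 0)
(¬Q → ¬R): 0 ≤ 0, so result = 1
((¬(¬R → (Q → ¬R)) → ((¬R ∨ P) ∧ ¬¬(¬R → R))) → (¬Q → ¬R)): 1 ≤ 1, so result = 1
(((Q ∨ Q) ∧ Q) → ((¬(¬R → (Q → ¬R)) → ((¬R ∨ P) ∧ ¬¬(¬R → R))) → (¬Q → ¬R))): 0.7 ≤ 1, so result = 1

1.00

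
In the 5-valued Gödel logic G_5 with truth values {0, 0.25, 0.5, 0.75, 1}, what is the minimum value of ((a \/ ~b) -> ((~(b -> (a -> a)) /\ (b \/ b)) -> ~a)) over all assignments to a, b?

Every assignment gives 1. For instance at a = 0, b = 0:
  ~b: Gödel ¬ of 0 = 1 (operand is 0)
  (a \/ ~b) = max(0, 1) = 1
  (a -> a): 0 ≤ 0, so result = 1
  (b -> (a -> a)): 0 ≤ 1, so result = 1
  ~(b -> (a -> a)): Gödel ¬ of 1 = 0 (operand ≠ 0)
  (b \/ b) = max(0, 0) = 0
  (~(b -> (a -> a)) /\ (b \/ b)) = min(0, 0) = 0
  ~a: Gödel ¬ of 0 = 1 (operand is 0)
  ((~(b -> (a -> a)) /\ (b \/ b)) -> ~a): 0 ≤ 1, so result = 1
  ((a \/ ~b) -> ((~(b -> (a -> a)) /\ (b \/ b)) -> ~a)): 1 ≤ 1, so result = 1
All 25 assignments give value 1 — the formula is a G_5-tautology.

1.00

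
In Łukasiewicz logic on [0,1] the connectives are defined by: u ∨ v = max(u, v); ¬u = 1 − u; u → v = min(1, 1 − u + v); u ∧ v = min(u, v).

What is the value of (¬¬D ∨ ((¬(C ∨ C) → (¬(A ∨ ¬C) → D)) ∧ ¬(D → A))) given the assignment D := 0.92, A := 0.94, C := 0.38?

0.92

¬D: Łukasiewicz ¬ gives 1 − 0.92 = 0.08
¬¬D: Łukasiewicz ¬ gives 1 − 0.08 = 0.92
(C ∨ C) = max(0.38, 0.38) = 0.38
¬(C ∨ C): Łukasiewicz ¬ gives 1 − 0.38 = 0.62
¬C: Łukasiewicz ¬ gives 1 − 0.38 = 0.62
(A ∨ ¬C) = max(0.94, 0.62) = 0.94
¬(A ∨ ¬C): Łukasiewicz ¬ gives 1 − 0.94 = 0.06
(¬(A ∨ ¬C) → D): min(1, 1 − 0.06 + 0.92) = 1
(¬(C ∨ C) → (¬(A ∨ ¬C) → D)): min(1, 1 − 0.62 + 1) = 1
(D → A): min(1, 1 − 0.92 + 0.94) = 1
¬(D → A): Łukasiewicz ¬ gives 1 − 1 = 0
((¬(C ∨ C) → (¬(A ∨ ¬C) → D)) ∧ ¬(D → A)) = min(1, 0) = 0
(¬¬D ∨ ((¬(C ∨ C) → (¬(A ∨ ¬C) → D)) ∧ ¬(D → A))) = max(0.92, 0) = 0.92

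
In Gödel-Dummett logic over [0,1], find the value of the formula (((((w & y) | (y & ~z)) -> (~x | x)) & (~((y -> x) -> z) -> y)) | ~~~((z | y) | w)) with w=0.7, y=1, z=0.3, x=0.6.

0.60

(w & y) = min(0.7, 1) = 0.7
~z: Gödel ¬ of 0.3 = 0 (operand ≠ 0)
(y & ~z) = min(1, 0) = 0
((w & y) | (y & ~z)) = max(0.7, 0) = 0.7
~x: Gödel ¬ of 0.6 = 0 (operand ≠ 0)
(~x | x) = max(0, 0.6) = 0.6
(((w & y) | (y & ~z)) -> (~x | x)): 0.7 > 0.6, so result = 0.6
(y -> x): 1 > 0.6, so result = 0.6
((y -> x) -> z): 0.6 > 0.3, so result = 0.3
~((y -> x) -> z): Gödel ¬ of 0.3 = 0 (operand ≠ 0)
(~((y -> x) -> z) -> y): 0 ≤ 1, so result = 1
((((w & y) | (y & ~z)) -> (~x | x)) & (~((y -> x) -> z) -> y)) = min(0.6, 1) = 0.6
(z | y) = max(0.3, 1) = 1
((z | y) | w) = max(1, 0.7) = 1
~((z | y) | w): Gödel ¬ of 1 = 0 (operand ≠ 0)
~~((z | y) | w): Gödel ¬ of 0 = 1 (operand is 0)
~~~((z | y) | w): Gödel ¬ of 1 = 0 (operand ≠ 0)
(((((w & y) | (y & ~z)) -> (~x | x)) & (~((y -> x) -> z) -> y)) | ~~~((z | y) | w)) = max(0.6, 0) = 0.6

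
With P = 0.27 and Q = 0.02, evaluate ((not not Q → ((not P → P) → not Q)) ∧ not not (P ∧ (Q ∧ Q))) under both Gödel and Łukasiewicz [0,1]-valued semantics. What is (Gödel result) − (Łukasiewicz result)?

Gödel evaluation:
  not Q: Gödel ¬ of 0.02 = 0 (operand ≠ 0)
  not not Q: Gödel ¬ of 0 = 1 (operand is 0)
  not P: Gödel ¬ of 0.27 = 0 (operand ≠ 0)
  (not P → P): 0 ≤ 0.27, so result = 1
  not Q: Gödel ¬ of 0.02 = 0 (operand ≠ 0)
  ((not P → P) → not Q): 1 > 0, so result = 0
  (not not Q → ((not P → P) → not Q)): 1 > 0, so result = 0
  (Q ∧ Q) = min(0.02, 0.02) = 0.02
  (P ∧ (Q ∧ Q)) = min(0.27, 0.02) = 0.02
  not (P ∧ (Q ∧ Q)): Gödel ¬ of 0.02 = 0 (operand ≠ 0)
  not not (P ∧ (Q ∧ Q)): Gödel ¬ of 0 = 1 (operand is 0)
  ((not not Q → ((not P → P) → not Q)) ∧ not not (P ∧ (Q ∧ Q))) = min(0, 1) = 0
  Gödel value = 0
Łukasiewicz evaluation:
  not Q: Łukasiewicz ¬ gives 1 − 0.02 = 0.98
  not not Q: Łukasiewicz ¬ gives 1 − 0.98 = 0.02
  not P: Łukasiewicz ¬ gives 1 − 0.27 = 0.73
  (not P → P): min(1, 1 − 0.73 + 0.27) = 0.54
  not Q: Łukasiewicz ¬ gives 1 − 0.02 = 0.98
  ((not P → P) → not Q): min(1, 1 − 0.54 + 0.98) = 1
  (not not Q → ((not P → P) → not Q)): min(1, 1 − 0.02 + 1) = 1
  (Q ∧ Q) = min(0.02, 0.02) = 0.02
  (P ∧ (Q ∧ Q)) = min(0.27, 0.02) = 0.02
  not (P ∧ (Q ∧ Q)): Łukasiewicz ¬ gives 1 − 0.02 = 0.98
  not not (P ∧ (Q ∧ Q)): Łukasiewicz ¬ gives 1 − 0.98 = 0.02
  ((not not Q → ((not P → P) → not Q)) ∧ not not (P ∧ (Q ∧ Q))) = min(1, 0.02) = 0.02
  Łukasiewicz value = 0.02
Difference: 0 − 0.02 = -0.02

-0.02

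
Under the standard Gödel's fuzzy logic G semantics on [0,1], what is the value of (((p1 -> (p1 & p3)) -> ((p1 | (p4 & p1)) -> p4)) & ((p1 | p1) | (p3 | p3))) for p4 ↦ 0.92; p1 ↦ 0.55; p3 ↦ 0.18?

0.55

(p1 & p3) = min(0.55, 0.18) = 0.18
(p1 -> (p1 & p3)): 0.55 > 0.18, so result = 0.18
(p4 & p1) = min(0.92, 0.55) = 0.55
(p1 | (p4 & p1)) = max(0.55, 0.55) = 0.55
((p1 | (p4 & p1)) -> p4): 0.55 ≤ 0.92, so result = 1
((p1 -> (p1 & p3)) -> ((p1 | (p4 & p1)) -> p4)): 0.18 ≤ 1, so result = 1
(p1 | p1) = max(0.55, 0.55) = 0.55
(p3 | p3) = max(0.18, 0.18) = 0.18
((p1 | p1) | (p3 | p3)) = max(0.55, 0.18) = 0.55
(((p1 -> (p1 & p3)) -> ((p1 | (p4 & p1)) -> p4)) & ((p1 | p1) | (p3 | p3))) = min(1, 0.55) = 0.55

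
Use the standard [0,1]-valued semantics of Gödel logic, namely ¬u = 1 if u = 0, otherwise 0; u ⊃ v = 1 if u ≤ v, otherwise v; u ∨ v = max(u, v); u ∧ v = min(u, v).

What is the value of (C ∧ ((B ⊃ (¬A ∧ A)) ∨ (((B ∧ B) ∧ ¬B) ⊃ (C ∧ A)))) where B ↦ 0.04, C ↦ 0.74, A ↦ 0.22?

¬A: Gödel ¬ of 0.22 = 0 (operand ≠ 0)
(¬A ∧ A) = min(0, 0.22) = 0
(B ⊃ (¬A ∧ A)): 0.04 > 0, so result = 0
(B ∧ B) = min(0.04, 0.04) = 0.04
¬B: Gödel ¬ of 0.04 = 0 (operand ≠ 0)
((B ∧ B) ∧ ¬B) = min(0.04, 0) = 0
(C ∧ A) = min(0.74, 0.22) = 0.22
(((B ∧ B) ∧ ¬B) ⊃ (C ∧ A)): 0 ≤ 0.22, so result = 1
((B ⊃ (¬A ∧ A)) ∨ (((B ∧ B) ∧ ¬B) ⊃ (C ∧ A))) = max(0, 1) = 1
(C ∧ ((B ⊃ (¬A ∧ A)) ∨ (((B ∧ B) ∧ ¬B) ⊃ (C ∧ A)))) = min(0.74, 1) = 0.74

0.74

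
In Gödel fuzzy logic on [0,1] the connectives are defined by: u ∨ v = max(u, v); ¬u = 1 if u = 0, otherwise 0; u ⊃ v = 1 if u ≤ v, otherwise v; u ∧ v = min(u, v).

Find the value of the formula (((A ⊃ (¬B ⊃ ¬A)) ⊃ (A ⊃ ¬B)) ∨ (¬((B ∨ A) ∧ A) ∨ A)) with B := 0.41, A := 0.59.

¬B: Gödel ¬ of 0.41 = 0 (operand ≠ 0)
¬A: Gödel ¬ of 0.59 = 0 (operand ≠ 0)
(¬B ⊃ ¬A): 0 ≤ 0, so result = 1
(A ⊃ (¬B ⊃ ¬A)): 0.59 ≤ 1, so result = 1
¬B: Gödel ¬ of 0.41 = 0 (operand ≠ 0)
(A ⊃ ¬B): 0.59 > 0, so result = 0
((A ⊃ (¬B ⊃ ¬A)) ⊃ (A ⊃ ¬B)): 1 > 0, so result = 0
(B ∨ A) = max(0.41, 0.59) = 0.59
((B ∨ A) ∧ A) = min(0.59, 0.59) = 0.59
¬((B ∨ A) ∧ A): Gödel ¬ of 0.59 = 0 (operand ≠ 0)
(¬((B ∨ A) ∧ A) ∨ A) = max(0, 0.59) = 0.59
(((A ⊃ (¬B ⊃ ¬A)) ⊃ (A ⊃ ¬B)) ∨ (¬((B ∨ A) ∧ A) ∨ A)) = max(0, 0.59) = 0.59

0.59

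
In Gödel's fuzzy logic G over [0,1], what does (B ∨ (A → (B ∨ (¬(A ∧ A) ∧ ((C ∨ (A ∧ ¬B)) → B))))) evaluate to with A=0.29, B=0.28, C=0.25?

0.28

(A ∧ A) = min(0.29, 0.29) = 0.29
¬(A ∧ A): Gödel ¬ of 0.29 = 0 (operand ≠ 0)
¬B: Gödel ¬ of 0.28 = 0 (operand ≠ 0)
(A ∧ ¬B) = min(0.29, 0) = 0
(C ∨ (A ∧ ¬B)) = max(0.25, 0) = 0.25
((C ∨ (A ∧ ¬B)) → B): 0.25 ≤ 0.28, so result = 1
(¬(A ∧ A) ∧ ((C ∨ (A ∧ ¬B)) → B)) = min(0, 1) = 0
(B ∨ (¬(A ∧ A) ∧ ((C ∨ (A ∧ ¬B)) → B))) = max(0.28, 0) = 0.28
(A → (B ∨ (¬(A ∧ A) ∧ ((C ∨ (A ∧ ¬B)) → B)))): 0.29 > 0.28, so result = 0.28
(B ∨ (A → (B ∨ (¬(A ∧ A) ∧ ((C ∨ (A ∧ ¬B)) → B))))) = max(0.28, 0.28) = 0.28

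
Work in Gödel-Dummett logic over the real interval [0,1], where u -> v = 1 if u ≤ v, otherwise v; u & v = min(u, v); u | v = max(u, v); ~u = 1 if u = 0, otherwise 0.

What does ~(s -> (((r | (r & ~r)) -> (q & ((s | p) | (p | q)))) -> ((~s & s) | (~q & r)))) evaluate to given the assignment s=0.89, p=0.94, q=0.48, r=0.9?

~r: Gödel ¬ of 0.9 = 0 (operand ≠ 0)
(r & ~r) = min(0.9, 0) = 0
(r | (r & ~r)) = max(0.9, 0) = 0.9
(s | p) = max(0.89, 0.94) = 0.94
(p | q) = max(0.94, 0.48) = 0.94
((s | p) | (p | q)) = max(0.94, 0.94) = 0.94
(q & ((s | p) | (p | q))) = min(0.48, 0.94) = 0.48
((r | (r & ~r)) -> (q & ((s | p) | (p | q)))): 0.9 > 0.48, so result = 0.48
~s: Gödel ¬ of 0.89 = 0 (operand ≠ 0)
(~s & s) = min(0, 0.89) = 0
~q: Gödel ¬ of 0.48 = 0 (operand ≠ 0)
(~q & r) = min(0, 0.9) = 0
((~s & s) | (~q & r)) = max(0, 0) = 0
(((r | (r & ~r)) -> (q & ((s | p) | (p | q)))) -> ((~s & s) | (~q & r))): 0.48 > 0, so result = 0
(s -> (((r | (r & ~r)) -> (q & ((s | p) | (p | q)))) -> ((~s & s) | (~q & r)))): 0.89 > 0, so result = 0
~(s -> (((r | (r & ~r)) -> (q & ((s | p) | (p | q)))) -> ((~s & s) | (~q & r)))): Gödel ¬ of 0 = 1 (operand is 0)

1.00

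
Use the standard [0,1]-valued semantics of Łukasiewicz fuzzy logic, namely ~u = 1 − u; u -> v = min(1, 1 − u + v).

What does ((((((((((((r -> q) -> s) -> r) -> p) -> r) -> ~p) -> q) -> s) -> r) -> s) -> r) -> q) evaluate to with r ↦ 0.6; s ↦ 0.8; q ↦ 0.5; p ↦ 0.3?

(r -> q): min(1, 1 − 0.6 + 0.5) = 0.9
((r -> q) -> s): min(1, 1 − 0.9 + 0.8) = 0.9
(((r -> q) -> s) -> r): min(1, 1 − 0.9 + 0.6) = 0.7
((((r -> q) -> s) -> r) -> p): min(1, 1 − 0.7 + 0.3) = 0.6
(((((r -> q) -> s) -> r) -> p) -> r): min(1, 1 − 0.6 + 0.6) = 1
~p: Łukasiewicz ¬ gives 1 − 0.3 = 0.7
((((((r -> q) -> s) -> r) -> p) -> r) -> ~p): min(1, 1 − 1 + 0.7) = 0.7
(((((((r -> q) -> s) -> r) -> p) -> r) -> ~p) -> q): min(1, 1 − 0.7 + 0.5) = 0.8
((((((((r -> q) -> s) -> r) -> p) -> r) -> ~p) -> q) -> s): min(1, 1 − 0.8 + 0.8) = 1
(((((((((r -> q) -> s) -> r) -> p) -> r) -> ~p) -> q) -> s) -> r): min(1, 1 − 1 + 0.6) = 0.6
((((((((((r -> q) -> s) -> r) -> p) -> r) -> ~p) -> q) -> s) -> r) -> s): min(1, 1 − 0.6 + 0.8) = 1
(((((((((((r -> q) -> s) -> r) -> p) -> r) -> ~p) -> q) -> s) -> r) -> s) -> r): min(1, 1 − 1 + 0.6) = 0.6
((((((((((((r -> q) -> s) -> r) -> p) -> r) -> ~p) -> q) -> s) -> r) -> s) -> r) -> q): min(1, 1 − 0.6 + 0.5) = 0.9

0.90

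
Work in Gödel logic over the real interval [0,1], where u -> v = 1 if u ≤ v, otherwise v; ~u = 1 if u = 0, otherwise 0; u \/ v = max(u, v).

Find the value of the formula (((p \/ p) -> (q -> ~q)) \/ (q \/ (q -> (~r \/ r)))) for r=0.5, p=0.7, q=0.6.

0.60

(p \/ p) = max(0.7, 0.7) = 0.7
~q: Gödel ¬ of 0.6 = 0 (operand ≠ 0)
(q -> ~q): 0.6 > 0, so result = 0
((p \/ p) -> (q -> ~q)): 0.7 > 0, so result = 0
~r: Gödel ¬ of 0.5 = 0 (operand ≠ 0)
(~r \/ r) = max(0, 0.5) = 0.5
(q -> (~r \/ r)): 0.6 > 0.5, so result = 0.5
(q \/ (q -> (~r \/ r))) = max(0.6, 0.5) = 0.6
(((p \/ p) -> (q -> ~q)) \/ (q \/ (q -> (~r \/ r)))) = max(0, 0.6) = 0.6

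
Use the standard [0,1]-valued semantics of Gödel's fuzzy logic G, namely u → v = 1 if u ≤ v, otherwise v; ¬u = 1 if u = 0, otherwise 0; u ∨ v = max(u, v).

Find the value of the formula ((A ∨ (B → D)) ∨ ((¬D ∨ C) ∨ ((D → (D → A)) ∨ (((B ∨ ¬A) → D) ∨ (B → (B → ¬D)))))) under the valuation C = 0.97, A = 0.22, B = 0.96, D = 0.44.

(B → D): 0.96 > 0.44, so result = 0.44
(A ∨ (B → D)) = max(0.22, 0.44) = 0.44
¬D: Gödel ¬ of 0.44 = 0 (operand ≠ 0)
(¬D ∨ C) = max(0, 0.97) = 0.97
(D → A): 0.44 > 0.22, so result = 0.22
(D → (D → A)): 0.44 > 0.22, so result = 0.22
¬A: Gödel ¬ of 0.22 = 0 (operand ≠ 0)
(B ∨ ¬A) = max(0.96, 0) = 0.96
((B ∨ ¬A) → D): 0.96 > 0.44, so result = 0.44
¬D: Gödel ¬ of 0.44 = 0 (operand ≠ 0)
(B → ¬D): 0.96 > 0, so result = 0
(B → (B → ¬D)): 0.96 > 0, so result = 0
(((B ∨ ¬A) → D) ∨ (B → (B → ¬D))) = max(0.44, 0) = 0.44
((D → (D → A)) ∨ (((B ∨ ¬A) → D) ∨ (B → (B → ¬D)))) = max(0.22, 0.44) = 0.44
((¬D ∨ C) ∨ ((D → (D → A)) ∨ (((B ∨ ¬A) → D) ∨ (B → (B → ¬D))))) = max(0.97, 0.44) = 0.97
((A ∨ (B → D)) ∨ ((¬D ∨ C) ∨ ((D → (D → A)) ∨ (((B ∨ ¬A) → D) ∨ (B → (B → ¬D)))))) = max(0.44, 0.97) = 0.97

0.97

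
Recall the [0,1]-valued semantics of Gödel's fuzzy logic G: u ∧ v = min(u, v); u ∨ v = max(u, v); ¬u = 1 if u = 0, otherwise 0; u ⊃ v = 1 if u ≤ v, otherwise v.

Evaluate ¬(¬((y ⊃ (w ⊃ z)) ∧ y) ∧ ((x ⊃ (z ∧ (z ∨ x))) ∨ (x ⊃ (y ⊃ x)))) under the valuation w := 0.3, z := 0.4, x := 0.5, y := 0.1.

(w ⊃ z): 0.3 ≤ 0.4, so result = 1
(y ⊃ (w ⊃ z)): 0.1 ≤ 1, so result = 1
((y ⊃ (w ⊃ z)) ∧ y) = min(1, 0.1) = 0.1
¬((y ⊃ (w ⊃ z)) ∧ y): Gödel ¬ of 0.1 = 0 (operand ≠ 0)
(z ∨ x) = max(0.4, 0.5) = 0.5
(z ∧ (z ∨ x)) = min(0.4, 0.5) = 0.4
(x ⊃ (z ∧ (z ∨ x))): 0.5 > 0.4, so result = 0.4
(y ⊃ x): 0.1 ≤ 0.5, so result = 1
(x ⊃ (y ⊃ x)): 0.5 ≤ 1, so result = 1
((x ⊃ (z ∧ (z ∨ x))) ∨ (x ⊃ (y ⊃ x))) = max(0.4, 1) = 1
(¬((y ⊃ (w ⊃ z)) ∧ y) ∧ ((x ⊃ (z ∧ (z ∨ x))) ∨ (x ⊃ (y ⊃ x)))) = min(0, 1) = 0
¬(¬((y ⊃ (w ⊃ z)) ∧ y) ∧ ((x ⊃ (z ∧ (z ∨ x))) ∨ (x ⊃ (y ⊃ x)))): Gödel ¬ of 0 = 1 (operand is 0)

1.00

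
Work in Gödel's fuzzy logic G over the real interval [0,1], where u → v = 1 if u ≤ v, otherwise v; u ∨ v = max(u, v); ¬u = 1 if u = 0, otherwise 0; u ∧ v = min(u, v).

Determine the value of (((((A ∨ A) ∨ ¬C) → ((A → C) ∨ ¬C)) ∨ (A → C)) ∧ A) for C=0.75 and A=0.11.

0.11

(A ∨ A) = max(0.11, 0.11) = 0.11
¬C: Gödel ¬ of 0.75 = 0 (operand ≠ 0)
((A ∨ A) ∨ ¬C) = max(0.11, 0) = 0.11
(A → C): 0.11 ≤ 0.75, so result = 1
¬C: Gödel ¬ of 0.75 = 0 (operand ≠ 0)
((A → C) ∨ ¬C) = max(1, 0) = 1
(((A ∨ A) ∨ ¬C) → ((A → C) ∨ ¬C)): 0.11 ≤ 1, so result = 1
(A → C): 0.11 ≤ 0.75, so result = 1
((((A ∨ A) ∨ ¬C) → ((A → C) ∨ ¬C)) ∨ (A → C)) = max(1, 1) = 1
(((((A ∨ A) ∨ ¬C) → ((A → C) ∨ ¬C)) ∨ (A → C)) ∧ A) = min(1, 0.11) = 0.11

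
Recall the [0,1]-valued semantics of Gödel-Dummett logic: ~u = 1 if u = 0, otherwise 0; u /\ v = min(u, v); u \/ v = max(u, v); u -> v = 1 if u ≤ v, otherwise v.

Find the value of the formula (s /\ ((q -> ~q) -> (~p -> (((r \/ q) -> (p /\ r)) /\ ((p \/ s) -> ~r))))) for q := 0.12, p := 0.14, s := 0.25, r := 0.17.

0.25

~q: Gödel ¬ of 0.12 = 0 (operand ≠ 0)
(q -> ~q): 0.12 > 0, so result = 0
~p: Gödel ¬ of 0.14 = 0 (operand ≠ 0)
(r \/ q) = max(0.17, 0.12) = 0.17
(p /\ r) = min(0.14, 0.17) = 0.14
((r \/ q) -> (p /\ r)): 0.17 > 0.14, so result = 0.14
(p \/ s) = max(0.14, 0.25) = 0.25
~r: Gödel ¬ of 0.17 = 0 (operand ≠ 0)
((p \/ s) -> ~r): 0.25 > 0, so result = 0
(((r \/ q) -> (p /\ r)) /\ ((p \/ s) -> ~r)) = min(0.14, 0) = 0
(~p -> (((r \/ q) -> (p /\ r)) /\ ((p \/ s) -> ~r))): 0 ≤ 0, so result = 1
((q -> ~q) -> (~p -> (((r \/ q) -> (p /\ r)) /\ ((p \/ s) -> ~r)))): 0 ≤ 1, so result = 1
(s /\ ((q -> ~q) -> (~p -> (((r \/ q) -> (p /\ r)) /\ ((p \/ s) -> ~r))))) = min(0.25, 1) = 0.25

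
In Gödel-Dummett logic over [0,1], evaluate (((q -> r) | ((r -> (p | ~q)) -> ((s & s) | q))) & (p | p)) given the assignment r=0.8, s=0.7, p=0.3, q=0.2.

0.30

(q -> r): 0.2 ≤ 0.8, so result = 1
~q: Gödel ¬ of 0.2 = 0 (operand ≠ 0)
(p | ~q) = max(0.3, 0) = 0.3
(r -> (p | ~q)): 0.8 > 0.3, so result = 0.3
(s & s) = min(0.7, 0.7) = 0.7
((s & s) | q) = max(0.7, 0.2) = 0.7
((r -> (p | ~q)) -> ((s & s) | q)): 0.3 ≤ 0.7, so result = 1
((q -> r) | ((r -> (p | ~q)) -> ((s & s) | q))) = max(1, 1) = 1
(p | p) = max(0.3, 0.3) = 0.3
(((q -> r) | ((r -> (p | ~q)) -> ((s & s) | q))) & (p | p)) = min(1, 0.3) = 0.3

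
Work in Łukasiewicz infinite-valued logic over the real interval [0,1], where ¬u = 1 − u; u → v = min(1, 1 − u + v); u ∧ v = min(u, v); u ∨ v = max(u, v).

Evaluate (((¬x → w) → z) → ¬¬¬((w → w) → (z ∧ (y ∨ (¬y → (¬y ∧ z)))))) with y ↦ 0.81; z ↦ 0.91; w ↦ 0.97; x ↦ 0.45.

¬x: Łukasiewicz ¬ gives 1 − 0.45 = 0.55
(¬x → w): min(1, 1 − 0.55 + 0.97) = 1
((¬x → w) → z): min(1, 1 − 1 + 0.91) = 0.91
(w → w): min(1, 1 − 0.97 + 0.97) = 1
¬y: Łukasiewicz ¬ gives 1 − 0.81 = 0.19
¬y: Łukasiewicz ¬ gives 1 − 0.81 = 0.19
(¬y ∧ z) = min(0.19, 0.91) = 0.19
(¬y → (¬y ∧ z)): min(1, 1 − 0.19 + 0.19) = 1
(y ∨ (¬y → (¬y ∧ z))) = max(0.81, 1) = 1
(z ∧ (y ∨ (¬y → (¬y ∧ z)))) = min(0.91, 1) = 0.91
((w → w) → (z ∧ (y ∨ (¬y → (¬y ∧ z))))): min(1, 1 − 1 + 0.91) = 0.91
¬((w → w) → (z ∧ (y ∨ (¬y → (¬y ∧ z))))): Łukasiewicz ¬ gives 1 − 0.91 = 0.09
¬¬((w → w) → (z ∧ (y ∨ (¬y → (¬y ∧ z))))): Łukasiewicz ¬ gives 1 − 0.09 = 0.91
¬¬¬((w → w) → (z ∧ (y ∨ (¬y → (¬y ∧ z))))): Łukasiewicz ¬ gives 1 − 0.91 = 0.09
(((¬x → w) → z) → ¬¬¬((w → w) → (z ∧ (y ∨ (¬y → (¬y ∧ z)))))): min(1, 1 − 0.91 + 0.09) = 0.18

0.18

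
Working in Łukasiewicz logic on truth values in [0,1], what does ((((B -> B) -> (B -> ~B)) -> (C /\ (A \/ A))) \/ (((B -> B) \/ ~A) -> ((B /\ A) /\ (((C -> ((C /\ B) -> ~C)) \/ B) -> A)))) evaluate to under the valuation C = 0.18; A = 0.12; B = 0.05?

0.12

(B -> B): min(1, 1 − 0.05 + 0.05) = 1
~B: Łukasiewicz ¬ gives 1 − 0.05 = 0.95
(B -> ~B): min(1, 1 − 0.05 + 0.95) = 1
((B -> B) -> (B -> ~B)): min(1, 1 − 1 + 1) = 1
(A \/ A) = max(0.12, 0.12) = 0.12
(C /\ (A \/ A)) = min(0.18, 0.12) = 0.12
(((B -> B) -> (B -> ~B)) -> (C /\ (A \/ A))): min(1, 1 − 1 + 0.12) = 0.12
(B -> B): min(1, 1 − 0.05 + 0.05) = 1
~A: Łukasiewicz ¬ gives 1 − 0.12 = 0.88
((B -> B) \/ ~A) = max(1, 0.88) = 1
(B /\ A) = min(0.05, 0.12) = 0.05
(C /\ B) = min(0.18, 0.05) = 0.05
~C: Łukasiewicz ¬ gives 1 − 0.18 = 0.82
((C /\ B) -> ~C): min(1, 1 − 0.05 + 0.82) = 1
(C -> ((C /\ B) -> ~C)): min(1, 1 − 0.18 + 1) = 1
((C -> ((C /\ B) -> ~C)) \/ B) = max(1, 0.05) = 1
(((C -> ((C /\ B) -> ~C)) \/ B) -> A): min(1, 1 − 1 + 0.12) = 0.12
((B /\ A) /\ (((C -> ((C /\ B) -> ~C)) \/ B) -> A)) = min(0.05, 0.12) = 0.05
(((B -> B) \/ ~A) -> ((B /\ A) /\ (((C -> ((C /\ B) -> ~C)) \/ B) -> A))): min(1, 1 − 1 + 0.05) = 0.05
((((B -> B) -> (B -> ~B)) -> (C /\ (A \/ A))) \/ (((B -> B) \/ ~A) -> ((B /\ A) /\ (((C -> ((C /\ B) -> ~C)) \/ B) -> A)))) = max(0.12, 0.05) = 0.12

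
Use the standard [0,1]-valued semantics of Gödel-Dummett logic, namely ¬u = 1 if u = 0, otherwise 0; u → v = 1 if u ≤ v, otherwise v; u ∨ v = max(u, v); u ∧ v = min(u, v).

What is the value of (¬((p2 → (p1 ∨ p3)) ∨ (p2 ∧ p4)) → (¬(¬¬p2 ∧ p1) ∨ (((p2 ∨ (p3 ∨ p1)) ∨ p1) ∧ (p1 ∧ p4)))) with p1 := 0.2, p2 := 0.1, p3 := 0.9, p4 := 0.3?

1.00

(p1 ∨ p3) = max(0.2, 0.9) = 0.9
(p2 → (p1 ∨ p3)): 0.1 ≤ 0.9, so result = 1
(p2 ∧ p4) = min(0.1, 0.3) = 0.1
((p2 → (p1 ∨ p3)) ∨ (p2 ∧ p4)) = max(1, 0.1) = 1
¬((p2 → (p1 ∨ p3)) ∨ (p2 ∧ p4)): Gödel ¬ of 1 = 0 (operand ≠ 0)
¬p2: Gödel ¬ of 0.1 = 0 (operand ≠ 0)
¬¬p2: Gödel ¬ of 0 = 1 (operand is 0)
(¬¬p2 ∧ p1) = min(1, 0.2) = 0.2
¬(¬¬p2 ∧ p1): Gödel ¬ of 0.2 = 0 (operand ≠ 0)
(p3 ∨ p1) = max(0.9, 0.2) = 0.9
(p2 ∨ (p3 ∨ p1)) = max(0.1, 0.9) = 0.9
((p2 ∨ (p3 ∨ p1)) ∨ p1) = max(0.9, 0.2) = 0.9
(p1 ∧ p4) = min(0.2, 0.3) = 0.2
(((p2 ∨ (p3 ∨ p1)) ∨ p1) ∧ (p1 ∧ p4)) = min(0.9, 0.2) = 0.2
(¬(¬¬p2 ∧ p1) ∨ (((p2 ∨ (p3 ∨ p1)) ∨ p1) ∧ (p1 ∧ p4))) = max(0, 0.2) = 0.2
(¬((p2 → (p1 ∨ p3)) ∨ (p2 ∧ p4)) → (¬(¬¬p2 ∧ p1) ∨ (((p2 ∨ (p3 ∨ p1)) ∨ p1) ∧ (p1 ∧ p4)))): 0 ≤ 0.2, so result = 1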